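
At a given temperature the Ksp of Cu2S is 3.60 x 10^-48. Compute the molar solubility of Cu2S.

Cu2S(s) ⇌ 2 Cu^+(aq) + S^2-(aq)
Ksp = [Cu^+]^2[S^2-]
For each mole of Cu2S that dissolves: [Cu^+] = 2s, [S^2-] = s.
Ksp = (2s)^2s = 4s^3
s = (3.60 x 10^-48 / 4)^(1/3) = 9.65 × 10^-17 M

9.65 x 10^-17 M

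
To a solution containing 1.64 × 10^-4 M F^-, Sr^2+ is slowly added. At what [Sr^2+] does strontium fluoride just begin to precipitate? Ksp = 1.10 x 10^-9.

SrF2(s) ⇌ Sr^2+(aq) + 2 F^-(aq)
Ksp = [Sr^2+][F^-]^2
Precipitation begins when Q = Ksp. With [F^-] = 1.64 × 10^-4 M:
1.10 x 10^-9 = (1.64 × 10^-4)^2 × [Sr^2+]
[Sr^2+] = (1.10 x 10^-9 / 2.690 x 10^-8) = 4.09 x 10^-2 M

[Sr^2+] = 0.0409 M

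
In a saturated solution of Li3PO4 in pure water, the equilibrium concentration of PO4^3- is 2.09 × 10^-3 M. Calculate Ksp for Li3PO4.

Li3PO4(s) ⇌ 3 Li^+(aq) + PO4^3-(aq)
Stoichiometry gives [Li^+] = (3/1)[PO4^3-] = 6.270 x 10^-3 M.
Ksp = [Li^+]^3[PO4^3-]
Ksp = (6.270 × 10^-3)^3 × 2.09 × 10^-3 = 5.15 × 10^-10

Ksp = 5.15e-10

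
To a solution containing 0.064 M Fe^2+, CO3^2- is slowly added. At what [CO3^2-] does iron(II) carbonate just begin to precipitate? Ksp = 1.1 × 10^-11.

FeCO3(s) <=> Fe^2+(aq) + CO3^2-(aq)
Ksp = [Fe^2+][CO3^2-]
Precipitation begins when Q = Ksp. With [Fe^2+] = 0.064 M:
1.1 × 10^-11 = (0.064) × [CO3^2-]
[CO3^2-] = (1.1 × 10^-11 / 6.4 × 10^-2) = 1.7 × 10^-10 M

[CO3^2-] = 1.7e-10 M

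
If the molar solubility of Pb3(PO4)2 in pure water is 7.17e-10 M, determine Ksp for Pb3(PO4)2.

Ksp = 2.05e-44

Pb3(PO4)2(s) ⇌ 3 Pb^2+ + 2 PO4^3-
For each mole of Pb3(PO4)2 that dissolves: [Pb^2+] = 3s, [PO4^3-] = 2s.
Ksp = [Pb^2+]^3[PO4^3-]^2
So Ksp = (3s)^3 × (2s)^2 = 108s^5
Ksp = 108 × (7.17 × 10^-10)^5 = 2.05 x 10^-44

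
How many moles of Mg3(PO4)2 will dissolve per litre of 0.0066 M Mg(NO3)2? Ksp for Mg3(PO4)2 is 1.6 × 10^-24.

Mg3(PO4)2(s) ⇌ 3 Mg^2+(aq) + 2 PO4^3-(aq)
Ksp = [Mg^2+]^3[PO4^3-]^2
If s mol/L dissolves here, [Mg^2+] = 0.0066 + 3s ≈ 0.0066, [PO4^3-] = 2s (Ksp is small, so little additional dissolves).
Ksp ≈ (0.0066)^3 × (2s)^2
s = 1.2 x 10^-9 M
Check: 3s = 3.5 x 10^-9 ≪ 0.0066, so the approximation is valid.

1.2 × 10^-9 M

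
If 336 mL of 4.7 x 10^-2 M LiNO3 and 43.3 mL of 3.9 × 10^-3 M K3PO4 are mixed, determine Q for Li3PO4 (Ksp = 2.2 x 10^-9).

Q ≈ 3.2 × 10^-8

Total volume = 336 + 43.3 = 379.3 mL.
[Li^+] = 4.7 × 10^-2 × (336/379.3) = 4.16 × 10^-2 M
[PO4^3-] = 3.9 x 10^-3 × (43.3/379.3) = 4.45 × 10^-4 M
Li3PO4(s) ⇌ 3 Li^+(aq) + PO4^3-(aq), so Q = [Li^+]^3[PO4^3-]
Q = (4.16 x 10^-2)^3(4.45 × 10^-4) = 3.2 x 10^-8
Q > Ksp, so Li3PO4 will precipitate.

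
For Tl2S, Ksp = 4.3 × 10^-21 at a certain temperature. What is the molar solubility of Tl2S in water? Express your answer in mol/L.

Tl2S(s) <=> 2 Tl^+(aq) + S^2-(aq)
Ksp = [Tl^+]^2[S^2-]
For each mole of Tl2S that dissolves: [Tl^+] = 2s, [S^2-] = s.
Ksp = (2s)^2s = 4s^3
s = (4.3 × 10^-21 / 4)^(1/3) = 1.0 x 10^-7 M

1.0e-7 M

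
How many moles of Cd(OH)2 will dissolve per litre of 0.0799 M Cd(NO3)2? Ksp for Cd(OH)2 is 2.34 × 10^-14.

2.71e-7 M

Cd(OH)2(s) ⇌ Cd^2+ + 2 OH^-
Ksp = [Cd^2+][OH^-]^2
Let s = moles of Cd(OH)2 that dissolve per litre. [Cd^2+] = 0.0799 + s ≈ 0.0799, [OH^-] = 2s (common-ion effect: Cd^2+ is already 0.0799 M).
Ksp ≈ 0.0799 × (2s)^2
s = 2.71 × 10^-7 M
Check: s = 2.7 × 10^-7 ≪ 0.0799, so the approximation is valid.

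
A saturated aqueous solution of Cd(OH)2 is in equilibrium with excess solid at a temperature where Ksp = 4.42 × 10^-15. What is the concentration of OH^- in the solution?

[OH^-] = 2.07e-5 M

Cd(OH)2(s) ⇌ Cd^2+ + 2 OH^-
Ksp = [Cd^2+][OH^-]^2
For each mole of Cd(OH)2 that dissolves: [Cd^2+] = s, [OH^-] = 2s.
Substituting: Ksp = s(2s)^2 = 4s^3
s^3 = 4.42 × 10^-15 / 4, so s = 1.034 x 10^-5 M
[OH^-] = 2s = 2.07 × 10^-5 M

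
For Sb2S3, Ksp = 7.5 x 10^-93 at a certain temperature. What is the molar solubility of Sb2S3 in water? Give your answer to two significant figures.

1.5 × 10^-19 M

Sb2S3(s) ⇌ 2 Sb^3+ + 3 S^2-
Ksp = [Sb^3+]^2[S^2-]^3
If s mol/L of Sb2S3 dissolves, [Sb^3+] = 2s and [S^2-] = 3s.
Substituting: Ksp = (2s)^2(3s)^3 = 108s^5
Solving, s = (7.5 x 10^-93/108)^(1/5) = 1.5 × 10^-19 M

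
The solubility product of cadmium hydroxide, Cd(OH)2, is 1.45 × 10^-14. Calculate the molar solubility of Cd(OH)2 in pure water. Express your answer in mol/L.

Cd(OH)2(s) <=> Cd^2+ + 2 OH^-
Ksp = [Cd^2+][OH^-]^2
With molar solubility s: [Cd^2+] = s, [OH^-] = 2s.
Ksp = s(2s)^2 = 4s^3
Solving, s = (1.45 × 10^-14/4)^(1/3) = 1.54 × 10^-5 M

s ≈ 1.54e-5 M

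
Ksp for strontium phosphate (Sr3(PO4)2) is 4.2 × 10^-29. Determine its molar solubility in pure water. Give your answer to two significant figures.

Sr3(PO4)2(s) ⇌ 3 Sr^2+(aq) + 2 PO4^3-(aq)
Ksp = [Sr^2+]^3[PO4^3-]^2
For each mole of Sr3(PO4)2 that dissolves: [Sr^2+] = 3s, [PO4^3-] = 2s.
So Ksp = (3s)^3 × (2s)^2 = 108s^5
s = (4.2 × 10^-29 / 108)^(1/5) = 8.3 x 10^-7 M

8.3e-7 M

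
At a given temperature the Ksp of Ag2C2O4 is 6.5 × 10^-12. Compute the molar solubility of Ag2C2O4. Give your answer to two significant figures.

1.2 x 10^-4 M

Ag2C2O4(s) ⇌ 2 Ag^+(aq) + C2O4^2-(aq)
Ksp = [Ag^+]^2[C2O4^2-]
Let s = molar solubility. Then [Ag^+] = 2s and [C2O4^2-] = s.
Ksp = (2s)^2s = 4s^3
s = (6.5 × 10^-12 / 4)^(1/3) = 1.2 x 10^-4 M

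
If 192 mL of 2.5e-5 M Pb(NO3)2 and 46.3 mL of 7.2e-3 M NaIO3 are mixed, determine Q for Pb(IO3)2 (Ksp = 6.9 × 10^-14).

Total volume = 192 + 46.3 = 238.3 mL.
[Pb^2+] = 2.5 × 10^-5 × (192/238.3) = 2.01 × 10^-5 M
[IO3^-] = 7.2 × 10^-3 × (46.3/238.3) = 1.40 × 10^-3 M
Pb(IO3)2(s) <=> Pb^2+(aq) + 2 IO3^-(aq), so Q = [Pb^2+][IO3^-]^2
Q = (2.01 x 10^-5)(1.40 × 10^-3)^2 = 3.9 × 10^-11
Q > Ksp, so Pb(IO3)2 will precipitate.

Q = 3.9e-11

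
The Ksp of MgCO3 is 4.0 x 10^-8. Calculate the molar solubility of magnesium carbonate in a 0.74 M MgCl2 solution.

s = 5.4 x 10^-8 M

MgCO3(s) ⇌ Mg^2+(aq) + CO3^2-(aq)
Ksp = [Mg^2+][CO3^2-]
If s mol/L dissolves here, [Mg^2+] = 0.74 + s ≈ 0.74, [CO3^2-] = s (Ksp is small, so little additional dissolves).
Ksp ≈ 0.74 × s
s = 5.4 × 10^-8 M
Check: s = 5.4 × 10^-8 ≪ 0.74, so the approximation is valid.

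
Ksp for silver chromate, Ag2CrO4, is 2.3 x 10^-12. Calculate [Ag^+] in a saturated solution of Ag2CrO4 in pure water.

[Ag^+] = 1.7 × 10^-4 M

Ag2CrO4(s) ⇌ 2 Ag^+ + CrO4^2-
Ksp = [Ag^+]^2[CrO4^2-]
For each mole of Ag2CrO4 that dissolves: [Ag^+] = 2s, [CrO4^2-] = s.
So Ksp = (2s)^2 × s = 4s^3
s^3 = 2.3 x 10^-12 / 4, so s = 8.32 × 10^-5 M
[Ag^+] = 2s = 1.7 × 10^-4 M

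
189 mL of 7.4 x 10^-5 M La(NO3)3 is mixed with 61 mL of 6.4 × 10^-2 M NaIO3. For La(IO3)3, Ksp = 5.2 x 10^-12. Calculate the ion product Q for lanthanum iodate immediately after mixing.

2.1e-10

Total volume = 189 + 61 = 250 mL.
[La^3+] = 7.4 × 10^-5 × (189/250) = 5.59 × 10^-5 M
[IO3^-] = 6.4 x 10^-2 × (61/250) = 1.56 × 10^-2 M
La(IO3)3(s) <=> La^3+ + 3 IO3^-, so Q = [La^3+][IO3^-]^3
Q = (5.59 × 10^-5)(1.56 x 10^-2)^3 = 2.1 x 10^-10
Q > Ksp, so La(IO3)3 will precipitate.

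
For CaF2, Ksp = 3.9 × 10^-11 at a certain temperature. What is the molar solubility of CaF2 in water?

CaF2(s) ⇌ Ca^2+(aq) + 2 F^-(aq)
Ksp = [Ca^2+][F^-]^2
Let s = molar solubility. Then [Ca^2+] = s and [F^-] = 2s.
So Ksp = s × (2s)^2 = 4s^3
s = (3.9 × 10^-11 / 4)^(1/3) = 2.1 × 10^-4 M

2.1e-4 M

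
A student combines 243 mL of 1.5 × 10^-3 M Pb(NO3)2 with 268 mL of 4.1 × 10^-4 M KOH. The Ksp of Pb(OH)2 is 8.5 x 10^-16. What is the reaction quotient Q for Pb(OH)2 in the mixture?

Q ≈ 3.3 x 10^-11

Total volume = 243 + 268 = 511 mL.
[Pb^2+] = 1.5 x 10^-3 × (243/511) = 7.13 x 10^-4 M
[OH^-] = 4.1 x 10^-4 × (268/511) = 2.15 × 10^-4 M
Pb(OH)2(s) <=> Pb^2+(aq) + 2 OH^-(aq), so Q = [Pb^2+][OH^-]^2
Q = (7.13 × 10^-4)(2.15 x 10^-4)^2 = 3.3 × 10^-11
Q > Ksp, so Pb(OH)2 will precipitate.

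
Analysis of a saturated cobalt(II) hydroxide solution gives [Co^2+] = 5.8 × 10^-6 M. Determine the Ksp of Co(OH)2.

Co(OH)2(s) <=> Co^2+(aq) + 2 OH^-(aq)
Stoichiometry gives [OH^-] = (2/1)[Co^2+] = 1.16 x 10^-5 M.
Ksp = [Co^2+][OH^-]^2
Ksp = 5.8 × 10^-6 × (1.16 × 10^-5)^2 = 7.8 x 10^-16

Ksp ≈ 7.8 × 10^-16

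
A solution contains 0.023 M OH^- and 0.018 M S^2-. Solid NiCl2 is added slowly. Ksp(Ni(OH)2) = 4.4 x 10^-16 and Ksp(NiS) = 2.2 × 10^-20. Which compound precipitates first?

NiS

Precipitation of each salt starts when its ion product equals its Ksp.
For Ni(OH)2: 4.4 x 10^-16 = (0.023)^2 × [Ni^2+]  ⇒  [Ni^2+] = 8.3 x 10^-13 M.
For NiS: 2.2 × 10^-20 = 0.018 × [Ni^2+]  ⇒  [Ni^2+] = 1.2 x 10^-18 M.
The salt with the lower threshold [Ni^2+] precipitates first: NiS.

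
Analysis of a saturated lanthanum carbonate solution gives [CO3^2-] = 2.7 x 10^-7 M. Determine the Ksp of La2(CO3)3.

Ksp = 6.4 x 10^-34

La2(CO3)3(s) ⇌ 2 La^3+ + 3 CO3^2-
Stoichiometry gives [La^3+] = (2/3)[CO3^2-] = 1.80 x 10^-7 M.
Ksp = [La^3+]^2[CO3^2-]^3
Ksp = (1.80 × 10^-7)^2 × (2.7 x 10^-7)^3 = 6.4 × 10^-34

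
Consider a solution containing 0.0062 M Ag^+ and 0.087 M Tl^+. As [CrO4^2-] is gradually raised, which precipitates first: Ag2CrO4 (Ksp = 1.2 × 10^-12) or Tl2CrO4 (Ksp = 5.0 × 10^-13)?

Precipitation of each salt starts when its ion product equals its Ksp.
For Ag2CrO4: 1.2 × 10^-12 = (0.0062)^2 × [CrO4^2-]  ⇒  [CrO4^2-] = 3.1 × 10^-8 M.
For Tl2CrO4: 5.0 × 10^-13 = (0.087)^2 × [CrO4^2-]  ⇒  [CrO4^2-] = 6.6 × 10^-11 M.
The salt with the lower threshold [CrO4^2-] precipitates first: Tl2CrO4.

Tl2CrO4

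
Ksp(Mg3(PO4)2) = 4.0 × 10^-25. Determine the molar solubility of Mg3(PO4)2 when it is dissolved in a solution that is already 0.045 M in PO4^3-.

s ≈ 1.9e-8 M

Mg3(PO4)2(s) ⇌ 3 Mg^2+(aq) + 2 PO4^3-(aq)
Ksp = [Mg^2+]^3[PO4^3-]^2
Let s be the molar solubility in this solution. [Mg^2+] = 3s, [PO4^3-] = 0.045 + 2s ≈ 0.045 (Ksp is small, so little additional dissolves).
Ksp ≈ (3s)^3 × (0.045)^2
s = 1.9 × 10^-8 M
Check: 2s = 3.9 × 10^-8 ≪ 0.045, so the approximation is valid.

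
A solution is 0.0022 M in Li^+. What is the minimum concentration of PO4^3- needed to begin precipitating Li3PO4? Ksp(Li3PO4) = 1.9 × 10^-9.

[PO4^3-] ≈ 0.18 M

Li3PO4(s) ⇌ 3 Li^+ + PO4^3-
Ksp = [Li^+]^3[PO4^3-]
Precipitation begins when Q = Ksp. With [Li^+] = 0.0022 M:
1.9 × 10^-9 = (0.0022)^3 × [PO4^3-]
[PO4^3-] = (1.9 × 10^-9 / 1.06 × 10^-8) = 1.8 × 10^-1 M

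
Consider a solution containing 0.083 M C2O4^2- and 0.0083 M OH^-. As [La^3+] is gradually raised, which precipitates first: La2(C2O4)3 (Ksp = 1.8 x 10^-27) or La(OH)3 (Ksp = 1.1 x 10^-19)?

Precipitation of each salt starts when its ion product equals its Ksp.
For La2(C2O4)3: 1.8 x 10^-27 = (0.083)^3 × [La^3+]^2  ⇒  [La^3+] = 1.8 x 10^-12 M.
For La(OH)3: 1.1 x 10^-19 = (0.0083)^3 × [La^3+]  ⇒  [La^3+] = 1.9 x 10^-13 M.
The salt with the lower threshold [La^3+] precipitates first: La(OH)3.

La(OH)3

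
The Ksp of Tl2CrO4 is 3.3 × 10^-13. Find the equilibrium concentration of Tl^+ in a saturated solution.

8.7 × 10^-5 M

Tl2CrO4(s) <=> 2 Tl^+(aq) + CrO4^2-(aq)
Ksp = [Tl^+]^2[CrO4^2-]
For each mole of Tl2CrO4 that dissolves: [Tl^+] = 2s, [CrO4^2-] = s.
Substituting: Ksp = (2s)^2s = 4s^3
s = (3.3 × 10^-13 / 4)^(1/3) = 4.35 x 10^-5 M
[Tl^+] = 2s = 8.7 x 10^-5 M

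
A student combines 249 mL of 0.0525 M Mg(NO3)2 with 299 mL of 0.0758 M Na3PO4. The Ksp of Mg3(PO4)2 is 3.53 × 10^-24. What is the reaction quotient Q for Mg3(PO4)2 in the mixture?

Total volume = 249 + 299 = 548 mL.
[Mg^2+] = 5.25 × 10^-2 × (249/548) = 2.385 × 10^-2 M
[PO4^3-] = 7.58 x 10^-2 × (299/548) = 4.136 × 10^-2 M
Mg3(PO4)2(s) <=> 3 Mg^2+(aq) + 2 PO4^3-(aq), so Q = [Mg^2+]^3[PO4^3-]^2
Q = (2.385 × 10^-2)^3(4.136 × 10^-2)^2 = 2.32 x 10^-8
Q > Ksp, so Mg3(PO4)2 will precipitate.

2.32 x 10^-8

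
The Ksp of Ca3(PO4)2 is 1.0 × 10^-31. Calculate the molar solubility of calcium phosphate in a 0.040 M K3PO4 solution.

Ca3(PO4)2(s) ⇌ 3 Ca^2+ + 2 PO4^3-
Ksp = [Ca^2+]^3[PO4^3-]^2
If s mol/L dissolves here, [Ca^2+] = 3s, [PO4^3-] = 0.040 + 2s ≈ 0.040 (common-ion effect: PO4^3- is already 0.040 M).
Ksp ≈ (3s)^3 × (0.040)^2
s = 1.3 x 10^-10 M
Check: 2s = 2.6 x 10^-10 ≪ 0.040, so the approximation is valid.

s ≈ 1.3 x 10^-10 M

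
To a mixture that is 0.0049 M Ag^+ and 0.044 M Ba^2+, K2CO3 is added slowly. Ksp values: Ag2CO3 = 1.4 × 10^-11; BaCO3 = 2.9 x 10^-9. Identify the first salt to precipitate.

BaCO3

Precipitation of each salt starts when its ion product equals its Ksp.
For Ag2CO3: 1.4 × 10^-11 = (0.0049)^2 × [CO3^2-]  ⇒  [CO3^2-] = 5.8 x 10^-7 M.
For BaCO3: 2.9 x 10^-9 = 0.044 × [CO3^2-]  ⇒  [CO3^2-] = 6.6 x 10^-8 M.
The salt with the lower threshold [CO3^2-] precipitates first: BaCO3.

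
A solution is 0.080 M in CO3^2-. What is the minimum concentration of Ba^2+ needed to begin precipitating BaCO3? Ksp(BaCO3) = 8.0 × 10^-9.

BaCO3(s) <=> Ba^2+(aq) + CO3^2-(aq)
Ksp = [Ba^2+][CO3^2-]
Precipitation begins when Q = Ksp. With [CO3^2-] = 0.080 M:
8.0 × 10^-9 = (0.080) × [Ba^2+]
[Ba^2+] = (8.0 × 10^-9 / 8.0 × 10^-2) = 1.0 x 10^-7 M

[Ba^2+] = 1.0e-7 M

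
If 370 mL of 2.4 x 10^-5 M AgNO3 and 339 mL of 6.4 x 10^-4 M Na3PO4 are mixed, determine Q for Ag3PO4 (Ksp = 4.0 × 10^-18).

6.0 × 10^-19

Total volume = 370 + 339 = 709 mL.
[Ag^+] = 2.4 x 10^-5 × (370/709) = 1.25 x 10^-5 M
[PO4^3-] = 6.4 × 10^-4 × (339/709) = 3.06 x 10^-4 M
Ag3PO4(s) ⇌ 3 Ag^+ + PO4^3-, so Q = [Ag^+]^3[PO4^3-]
Q = (1.25 × 10^-5)^3(3.06 x 10^-4) = 6.0 x 10^-19
Q < Ksp, so no precipitate of Ag3PO4 forms.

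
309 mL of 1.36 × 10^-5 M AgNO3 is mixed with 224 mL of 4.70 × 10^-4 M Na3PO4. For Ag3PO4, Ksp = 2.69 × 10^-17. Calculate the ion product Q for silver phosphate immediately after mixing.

Total volume = 309 + 224 = 533 mL.
[Ag^+] = 1.36 × 10^-5 × (309/533) = 7.884 × 10^-6 M
[PO4^3-] = 4.70 × 10^-4 × (224/533) = 1.975 x 10^-4 M
Ag3PO4(s) ⇌ 3 Ag^+(aq) + PO4^3-(aq), so Q = [Ag^+]^3[PO4^3-]
Q = (7.884 x 10^-6)^3(1.975 x 10^-4) = 9.68 x 10^-20
Q < Ksp, so no precipitate of Ag3PO4 forms.

Q ≈ 9.68 x 10^-20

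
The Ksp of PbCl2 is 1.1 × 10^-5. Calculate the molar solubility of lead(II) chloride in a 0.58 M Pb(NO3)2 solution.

PbCl2(s) <=> Pb^2+(aq) + 2 Cl^-(aq)
Ksp = [Pb^2+][Cl^-]^2
Let s = moles of PbCl2 that dissolve per litre. [Pb^2+] = 0.58 + s ≈ 0.58, [Cl^-] = 2s (common-ion effect: Pb^2+ is already 0.58 M).
Ksp ≈ 0.58 × (2s)^2
s = 2.2 x 10^-3 M
Check: s = 2.2 × 10^-3 ≪ 0.58, so the approximation is valid.

s ≈ 2.2 x 10^-3 M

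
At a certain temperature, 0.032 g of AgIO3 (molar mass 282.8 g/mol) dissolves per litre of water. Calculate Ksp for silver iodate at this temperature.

1.3 × 10^-8

Molar solubility s = (3.2 × 10^-2 g/L) / (282.8 g/mol) = 1.13 × 10^-4 M.
AgIO3(s) ⇌ Ag^+ + IO3^-
With molar solubility s: [Ag^+] = s, [IO3^-] = s.
Ksp = [Ag^+][IO3^-]
Ksp = s × s = s^2
Ksp = (1.13 x 10^-4)^2 = 1.3 × 10^-8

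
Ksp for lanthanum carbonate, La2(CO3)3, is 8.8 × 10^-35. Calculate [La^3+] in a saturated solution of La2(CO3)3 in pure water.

[La^3+] ≈ 1.2 x 10^-7 M

La2(CO3)3(s) <=> 2 La^3+(aq) + 3 CO3^2-(aq)
Ksp = [La^3+]^2[CO3^2-]^3
For each mole of La2(CO3)3 that dissolves: [La^3+] = 2s, [CO3^2-] = 3s.
Ksp = (2s)^2(3s)^3 = 108s^5
s^5 = 8.8 × 10^-35 / 108, so s = 6.06 × 10^-8 M
[La^3+] = 2s = 1.2 × 10^-7 M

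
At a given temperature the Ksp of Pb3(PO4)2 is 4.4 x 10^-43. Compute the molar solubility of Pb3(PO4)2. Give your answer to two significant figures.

Pb3(PO4)2(s) <=> 3 Pb^2+(aq) + 2 PO4^3-(aq)
Ksp = [Pb^2+]^3[PO4^3-]^2
Let s = molar solubility. Then [Pb^2+] = 3s and [PO4^3-] = 2s.
So Ksp = (3s)^3 × (2s)^2 = 108s^5
s = (4.4 x 10^-43 / 108)^(1/5) = 1.3 × 10^-9 M

1.3 × 10^-9 M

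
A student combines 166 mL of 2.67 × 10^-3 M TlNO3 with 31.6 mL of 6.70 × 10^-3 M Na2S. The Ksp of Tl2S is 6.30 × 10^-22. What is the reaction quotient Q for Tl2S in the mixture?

Total volume = 166 + 31.6 = 197.6 mL.
[Tl^+] = 2.67 x 10^-3 × (166/197.6) = 2.243 x 10^-3 M
[S^2-] = 6.70 × 10^-3 × (31.6/197.6) = 1.071 × 10^-3 M
Tl2S(s) <=> 2 Tl^+(aq) + S^2-(aq), so Q = [Tl^+]^2[S^2-]
Q = (2.243 × 10^-3)^2(1.071 × 10^-3) = 5.39 × 10^-9
Q > Ksp, so Tl2S will precipitate.

5.39 × 10^-9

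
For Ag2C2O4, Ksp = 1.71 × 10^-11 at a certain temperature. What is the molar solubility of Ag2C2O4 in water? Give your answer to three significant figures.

s = 1.62 × 10^-4 M

Ag2C2O4(s) ⇌ 2 Ag^+(aq) + C2O4^2-(aq)
Ksp = [Ag^+]^2[C2O4^2-]
If s mol/L of Ag2C2O4 dissolves, [Ag^+] = 2s and [C2O4^2-] = s.
Substituting: Ksp = (2s)^2s = 4s^3
s = (1.71 × 10^-11 / 4)^(1/3) = 1.62 × 10^-4 M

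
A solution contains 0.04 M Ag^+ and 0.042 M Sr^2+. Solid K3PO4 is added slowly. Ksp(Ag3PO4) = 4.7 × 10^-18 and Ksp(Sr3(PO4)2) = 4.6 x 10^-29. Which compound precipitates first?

Ag3PO4

Each salt begins to precipitate when Q = Ksp, i.e. when [PO4^3-] reaches its threshold.
For Ag3PO4: 4.7 × 10^-18 = (0.04)^3 × [PO4^3-]  ⇒  [PO4^3-] = 7.3 × 10^-14 M.
For Sr3(PO4)2: 4.6 x 10^-29 = (0.042)^3 × [PO4^3-]^2  ⇒  [PO4^3-] = 7.9 × 10^-13 M.
The salt with the lower threshold [PO4^3-] precipitates first: Ag3PO4.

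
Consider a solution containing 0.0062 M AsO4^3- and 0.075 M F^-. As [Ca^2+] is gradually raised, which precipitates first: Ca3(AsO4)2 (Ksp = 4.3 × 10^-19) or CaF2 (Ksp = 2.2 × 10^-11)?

CaF2

Each salt begins to precipitate when Q = Ksp, i.e. when [Ca^2+] reaches its threshold.
For Ca3(AsO4)2: 4.3 × 10^-19 = (0.0062)^2 × [Ca^2+]^3  ⇒  [Ca^2+] = 2.2 × 10^-5 M.
For CaF2: 2.2 × 10^-11 = (0.075)^2 × [Ca^2+]  ⇒  [Ca^2+] = 3.9 x 10^-9 M.
The salt with the lower threshold [Ca^2+] precipitates first: CaF2.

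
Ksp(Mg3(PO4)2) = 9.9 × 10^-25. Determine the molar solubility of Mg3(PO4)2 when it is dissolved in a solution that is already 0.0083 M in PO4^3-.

Mg3(PO4)2(s) ⇌ 3 Mg^2+ + 2 PO4^3-
Ksp = [Mg^2+]^3[PO4^3-]^2
Let s be the molar solubility in this solution. [Mg^2+] = 3s, [PO4^3-] = 0.0083 + 2s ≈ 0.0083 (since the PO4^3- already present dominates).
Ksp ≈ (3s)^3 × (0.0083)^2
s = 8.1 x 10^-8 M
Check: 2s = 1.6 × 10^-7 ≪ 0.0083, so the approximation is valid.

s = 8.1 × 10^-8 M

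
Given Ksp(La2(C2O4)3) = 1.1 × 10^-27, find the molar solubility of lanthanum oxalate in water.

1.6 × 10^-6 M

La2(C2O4)3(s) <=> 2 La^3+(aq) + 3 C2O4^2-(aq)
Ksp = [La^3+]^2[C2O4^2-]^3
If s mol/L of La2(C2O4)3 dissolves, [La^3+] = 2s and [C2O4^2-] = 3s.
So Ksp = (2s)^2 × (3s)^3 = 108s^5
Solving, s = (1.1 × 10^-27/108)^(1/5) = 1.6 x 10^-6 M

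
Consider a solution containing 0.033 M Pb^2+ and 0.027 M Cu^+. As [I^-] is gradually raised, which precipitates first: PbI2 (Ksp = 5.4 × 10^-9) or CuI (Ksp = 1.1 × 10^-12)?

CuI

Precipitation of each salt starts when its ion product equals its Ksp.
For PbI2: 5.4 × 10^-9 = 0.033 × [I^-]^2  ⇒  [I^-] = 4.0 x 10^-4 M.
For CuI: 1.1 × 10^-12 = 0.027 × [I^-]  ⇒  [I^-] = 4.1 × 10^-11 M.
The salt with the lower threshold [I^-] precipitates first: CuI.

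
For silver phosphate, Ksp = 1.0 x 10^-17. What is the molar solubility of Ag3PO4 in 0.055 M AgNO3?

Ag3PO4(s) ⇌ 3 Ag^+(aq) + PO4^3-(aq)
Ksp = [Ag^+]^3[PO4^3-]
Let s = moles of Ag3PO4 that dissolve per litre. [Ag^+] = 0.055 + 3s ≈ 0.055, [PO4^3-] = s (since Ag^+ from AgNO3 dominates).
Ksp ≈ (0.055)^3 × s
s = 6.0 × 10^-14 M
Check: 3s = 1.8 x 10^-13 ≪ 0.055, so the approximation is valid.

6.0 × 10^-14 M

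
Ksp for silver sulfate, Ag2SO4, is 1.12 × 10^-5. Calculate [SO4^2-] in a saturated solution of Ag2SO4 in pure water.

Ag2SO4(s) <=> 2 Ag^+(aq) + SO4^2-(aq)
Ksp = [Ag^+]^2[SO4^2-]
Let s = molar solubility. Then [Ag^+] = 2s and [SO4^2-] = s.
Substituting: Ksp = (2s)^2s = 4s^3
s = (1.12 × 10^-5 / 4)^(1/3) = 1.409 x 10^-2 M
[SO4^2-] = s = 1.41 × 10^-2 M

1.41e-2 M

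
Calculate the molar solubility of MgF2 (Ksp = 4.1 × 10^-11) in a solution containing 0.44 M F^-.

s ≈ 2.1e-10 M

MgF2(s) <=> Mg^2+ + 2 F^-
Ksp = [Mg^2+][F^-]^2
Let s = moles of MgF2 that dissolve per litre. [Mg^2+] = s, [F^-] = 0.44 + 2s ≈ 0.44 (since the F^- already present dominates).
Ksp ≈ s × (0.44)^2
s = 2.1 × 10^-10 M
Check: 2s = 4.2 × 10^-10 ≪ 0.44, so the approximation is valid.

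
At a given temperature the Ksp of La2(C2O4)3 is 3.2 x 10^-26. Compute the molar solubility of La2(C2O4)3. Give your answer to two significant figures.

La2(C2O4)3(s) <=> 2 La^3+ + 3 C2O4^2-
Ksp = [La^3+]^2[C2O4^2-]^3
For each mole of La2(C2O4)3 that dissolves: [La^3+] = 2s, [C2O4^2-] = 3s.
Ksp = (2s)^2(3s)^3 = 108s^5
s^5 = 3.2 x 10^-26 / 108, so s = 3.1 x 10^-6 M

s ≈ 3.1 x 10^-6 M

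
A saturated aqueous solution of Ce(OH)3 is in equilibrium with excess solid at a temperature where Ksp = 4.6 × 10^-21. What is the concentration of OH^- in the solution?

[OH^-] ≈ 1.1 x 10^-5 M

Ce(OH)3(s) ⇌ Ce^3+(aq) + 3 OH^-(aq)
Ksp = [Ce^3+][OH^-]^3
For each mole of Ce(OH)3 that dissolves: [Ce^3+] = s, [OH^-] = 3s.
Ksp = s(3s)^3 = 27s^4
Solving, s = (4.6 × 10^-21/27)^(1/4) = 3.61 x 10^-6 M
[OH^-] = 3s = 1.1 x 10^-5 M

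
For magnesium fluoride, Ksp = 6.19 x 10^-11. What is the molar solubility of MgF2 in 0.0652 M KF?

MgF2(s) <=> Mg^2+ + 2 F^-
Ksp = [Mg^2+][F^-]^2
Let s be the molar solubility in this solution. [Mg^2+] = s, [F^-] = 0.0652 + 2s ≈ 0.0652 (Ksp is small, so little additional dissolves).
Ksp ≈ s × (0.0652)^2
s = 1.46 × 10^-8 M
Check: 2s = 2.9 × 10^-8 ≪ 0.0652, so the approximation is valid.

1.46e-8 M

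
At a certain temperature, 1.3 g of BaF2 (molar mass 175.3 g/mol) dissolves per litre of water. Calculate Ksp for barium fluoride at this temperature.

1.6e-6

Molar solubility s = (1.3 g/L) / (175.3 g/mol) = 7.42 x 10^-3 M.
BaF2(s) <=> Ba^2+ + 2 F^-
If s mol/L of BaF2 dissolves, [Ba^2+] = s and [F^-] = 2s.
Ksp = [Ba^2+][F^-]^2
Substituting: Ksp = s(2s)^2 = 4s^3
With s = 7.42 x 10^-3: Ksp = 1.6 x 10^-6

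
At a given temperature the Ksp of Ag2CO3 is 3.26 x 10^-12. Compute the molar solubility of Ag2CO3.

Ag2CO3(s) ⇌ 2 Ag^+(aq) + CO3^2-(aq)
Ksp = [Ag^+]^2[CO3^2-]
Let s = molar solubility. Then [Ag^+] = 2s and [CO3^2-] = s.
Ksp = (2s)^2s = 4s^3
s = (3.26 x 10^-12 / 4)^(1/3) = 9.34 × 10^-5 M

s = 9.34 x 10^-5 M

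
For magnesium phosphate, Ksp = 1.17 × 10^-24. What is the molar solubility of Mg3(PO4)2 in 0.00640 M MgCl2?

s ≈ 1.06e-9 M

Mg3(PO4)2(s) <=> 3 Mg^2+(aq) + 2 PO4^3-(aq)
Ksp = [Mg^2+]^3[PO4^3-]^2
Let s be the molar solubility in this solution. [Mg^2+] = 0.00640 + 3s ≈ 0.00640, [PO4^3-] = 2s (since Mg^2+ from MgCl2 dominates).
Ksp ≈ (0.00640)^3 × (2s)^2
s = 1.06 × 10^-9 M
Check: 3s = 3.2 x 10^-9 ≪ 0.00640, so the approximation is valid.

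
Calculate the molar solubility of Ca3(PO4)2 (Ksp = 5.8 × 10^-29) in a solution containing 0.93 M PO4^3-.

s ≈ 1.4e-10 M

Ca3(PO4)2(s) <=> 3 Ca^2+(aq) + 2 PO4^3-(aq)
Ksp = [Ca^2+]^3[PO4^3-]^2
Let s = moles of Ca3(PO4)2 that dissolve per litre. [Ca^2+] = 3s, [PO4^3-] = 0.93 + 2s ≈ 0.93 (since the PO4^3- already present dominates).
Ksp ≈ (3s)^3 × (0.93)^2
s = 1.4 x 10^-10 M
Check: 2s = 2.7 x 10^-10 ≪ 0.93, so the approximation is valid.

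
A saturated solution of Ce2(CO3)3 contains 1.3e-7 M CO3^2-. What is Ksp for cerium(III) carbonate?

Ce2(CO3)3(s) ⇌ 2 Ce^3+ + 3 CO3^2-
Stoichiometry gives [Ce^3+] = (2/3)[CO3^2-] = 8.67 × 10^-8 M.
Ksp = [Ce^3+]^2[CO3^2-]^3
Ksp = (8.67 × 10^-8)^2 × (1.3 × 10^-7)^3 = 1.7 x 10^-35

Ksp = 1.7e-35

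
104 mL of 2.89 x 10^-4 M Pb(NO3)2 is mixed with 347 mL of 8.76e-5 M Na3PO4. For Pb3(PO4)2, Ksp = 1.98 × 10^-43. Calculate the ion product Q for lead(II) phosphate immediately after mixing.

Q ≈ 1.34 × 10^-21

Total volume = 104 + 347 = 451 mL.
[Pb^2+] = 2.89 x 10^-4 × (104/451) = 6.664 x 10^-5 M
[PO4^3-] = 8.76 × 10^-5 × (347/451) = 6.740 × 10^-5 M
Pb3(PO4)2(s) ⇌ 3 Pb^2+ + 2 PO4^3-, so Q = [Pb^2+]^3[PO4^3-]^2
Q = (6.664 × 10^-5)^3(6.740 x 10^-5)^2 = 1.34 × 10^-21
Q > Ksp, so Pb3(PO4)2 will precipitate.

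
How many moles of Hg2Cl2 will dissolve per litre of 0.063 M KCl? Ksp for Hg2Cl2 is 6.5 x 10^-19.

s = 1.6 × 10^-16 M

Hg2Cl2(s) ⇌ Hg2^2+(aq) + 2 Cl^-(aq)
Ksp = [Hg2^2+][Cl^-]^2
Let s be the molar solubility in this solution. [Hg2^2+] = s, [Cl^-] = 0.063 + 2s ≈ 0.063 (since Cl^- from KCl dominates).
Ksp ≈ s × (0.063)^2
s = 1.6 x 10^-16 M
Check: 2s = 3.3 x 10^-16 ≪ 0.063, so the approximation is valid.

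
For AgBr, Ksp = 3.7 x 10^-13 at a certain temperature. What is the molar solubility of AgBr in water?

AgBr(s) ⇌ Ag^+ + Br^-
Ksp = [Ag^+][Br^-]
Let s = molar solubility. Then [Ag^+] = s and [Br^-] = s.
Ksp = s^2
s = √(3.7 x 10^-13) = 6.1 x 10^-7 M

6.1e-7 M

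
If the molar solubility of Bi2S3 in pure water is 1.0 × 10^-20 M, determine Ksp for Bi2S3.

Bi2S3(s) ⇌ 2 Bi^3+ + 3 S^2-
If s mol/L of Bi2S3 dissolves, [Bi^3+] = 2s and [S^2-] = 3s.
Ksp = [Bi^3+]^2[S^2-]^3
So Ksp = (2s)^2 × (3s)^3 = 108s^5
With s = 1.0 × 10^-20: Ksp = 1.1 × 10^-98

1.1 x 10^-98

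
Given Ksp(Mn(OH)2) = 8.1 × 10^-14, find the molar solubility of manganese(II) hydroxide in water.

Mn(OH)2(s) <=> Mn^2+ + 2 OH^-
Ksp = [Mn^2+][OH^-]^2
If s mol/L of Mn(OH)2 dissolves, [Mn^2+] = s and [OH^-] = 2s.
Ksp = s(2s)^2 = 4s^3
Solving, s = (8.1 × 10^-14/4)^(1/3) = 2.7 × 10^-5 M

2.7 × 10^-5 M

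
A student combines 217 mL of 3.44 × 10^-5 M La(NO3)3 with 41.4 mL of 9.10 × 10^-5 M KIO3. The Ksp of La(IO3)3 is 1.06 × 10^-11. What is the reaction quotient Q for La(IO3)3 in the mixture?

Q ≈ 8.95e-20

Total volume = 217 + 41.4 = 258.4 mL.
[La^3+] = 3.44 x 10^-5 × (217/258.4) = 2.889 x 10^-5 M
[IO3^-] = 9.10 × 10^-5 × (41.4/258.4) = 1.458 × 10^-5 M
La(IO3)3(s) ⇌ La^3+(aq) + 3 IO3^-(aq), so Q = [La^3+][IO3^-]^3
Q = (2.889 x 10^-5)(1.458 × 10^-5)^3 = 8.95 × 10^-20
Q < Ksp, so no precipitate of La(IO3)3 forms.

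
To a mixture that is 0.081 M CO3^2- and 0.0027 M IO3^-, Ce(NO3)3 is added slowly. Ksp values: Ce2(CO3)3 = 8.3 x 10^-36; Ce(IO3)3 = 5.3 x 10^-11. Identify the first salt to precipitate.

Ce2(CO3)3

Precipitation of each salt starts when its ion product equals its Ksp.
For Ce2(CO3)3: 8.3 x 10^-36 = (0.081)^3 × [Ce^3+]^2  ⇒  [Ce^3+] = 1.2 x 10^-16 M.
For Ce(IO3)3: 5.3 x 10^-11 = (0.0027)^3 × [Ce^3+]  ⇒  [Ce^3+] = 2.7 × 10^-3 M.
The salt with the lower threshold [Ce^3+] precipitates first: Ce2(CO3)3.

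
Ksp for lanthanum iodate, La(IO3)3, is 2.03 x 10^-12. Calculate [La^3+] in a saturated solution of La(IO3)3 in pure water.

La(IO3)3(s) ⇌ La^3+ + 3 IO3^-
Ksp = [La^3+][IO3^-]^3
With molar solubility s: [La^3+] = s, [IO3^-] = 3s.
Ksp = s(3s)^3 = 27s^4
Solving, s = (2.03 x 10^-12/27)^(1/4) = 5.236 × 10^-4 M
[La^3+] = s = 5.24 × 10^-4 M

[La^3+] = 5.24e-4 M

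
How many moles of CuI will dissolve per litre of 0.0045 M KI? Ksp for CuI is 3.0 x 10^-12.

s ≈ 6.7 x 10^-10 M

CuI(s) ⇌ Cu^+ + I^-
Ksp = [Cu^+][I^-]
Let s = moles of CuI that dissolve per litre. [Cu^+] = s, [I^-] = 0.0045 + s ≈ 0.0045 (since I^- from KI dominates).
Ksp ≈ s × 0.0045
s = 6.7 × 10^-10 M
Check: s = 6.7 × 10^-10 ≪ 0.0045, so the approximation is valid.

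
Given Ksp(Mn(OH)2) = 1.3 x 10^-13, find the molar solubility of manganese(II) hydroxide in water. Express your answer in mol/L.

3.2 × 10^-5 M

Mn(OH)2(s) <=> Mn^2+ + 2 OH^-
Ksp = [Mn^2+][OH^-]^2
For each mole of Mn(OH)2 that dissolves: [Mn^2+] = s, [OH^-] = 2s.
Ksp = s(2s)^2 = 4s^3
s^3 = 1.3 x 10^-13 / 4, so s = 3.2 × 10^-5 M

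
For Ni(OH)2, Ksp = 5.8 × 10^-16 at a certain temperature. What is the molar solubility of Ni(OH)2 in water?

Ni(OH)2(s) ⇌ Ni^2+(aq) + 2 OH^-(aq)
Ksp = [Ni^2+][OH^-]^2
For each mole of Ni(OH)2 that dissolves: [Ni^2+] = s, [OH^-] = 2s.
So Ksp = s × (2s)^2 = 4s^3
s = (5.8 × 10^-16 / 4)^(1/3) = 5.3 × 10^-6 M

s ≈ 5.3 × 10^-6 M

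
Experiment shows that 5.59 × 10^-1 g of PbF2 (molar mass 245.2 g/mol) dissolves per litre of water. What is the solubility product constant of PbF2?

Ksp = 4.74 × 10^-8

Molar solubility s = (5.59 × 10^-1 g/L) / (245.2 g/mol) = 2.280 x 10^-3 M.
PbF2(s) ⇌ Pb^2+ + 2 F^-
For each mole of PbF2 that dissolves: [Pb^2+] = s, [F^-] = 2s.
Ksp = [Pb^2+][F^-]^2
Substituting: Ksp = s(2s)^2 = 4s^3
Ksp = 4 × (2.280 × 10^-3)^3 = 4.74 x 10^-8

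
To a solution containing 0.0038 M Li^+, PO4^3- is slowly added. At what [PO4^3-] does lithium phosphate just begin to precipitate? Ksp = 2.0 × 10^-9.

Li3PO4(s) <=> 3 Li^+ + PO4^3-
Ksp = [Li^+]^3[PO4^3-]
Precipitation begins when Q = Ksp. With [Li^+] = 0.0038 M:
2.0 × 10^-9 = (0.0038)^3 × [PO4^3-]
[PO4^3-] = (2.0 × 10^-9 / 5.49 x 10^-8) = 3.6 x 10^-2 M

[PO4^3-] ≈ 3.6 × 10^-2 M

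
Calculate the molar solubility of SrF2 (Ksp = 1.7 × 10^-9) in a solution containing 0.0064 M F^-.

SrF2(s) ⇌ Sr^2+(aq) + 2 F^-(aq)
Ksp = [Sr^2+][F^-]^2
Let s be the molar solubility in this solution. [Sr^2+] = s, [F^-] = 0.0064 + 2s ≈ 0.0064 (common-ion effect: F^- is already 0.0064 M).
Ksp ≈ s × (0.0064)^2
s = 4.2 × 10^-5 M
Check: 2s = 8.3 × 10^-5 ≪ 0.0064, so the approximation is valid.

s ≈ 4.2 x 10^-5 M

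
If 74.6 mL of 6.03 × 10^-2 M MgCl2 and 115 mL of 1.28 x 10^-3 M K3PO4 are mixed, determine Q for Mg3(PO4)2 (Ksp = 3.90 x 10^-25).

Total volume = 74.6 + 115 = 189.6 mL.
[Mg^2+] = 6.03 × 10^-2 × (74.6/189.6) = 2.373 x 10^-2 M
[PO4^3-] = 1.28 x 10^-3 × (115/189.6) = 7.764 x 10^-4 M
Mg3(PO4)2(s) <=> 3 Mg^2+(aq) + 2 PO4^3-(aq), so Q = [Mg^2+]^3[PO4^3-]^2
Q = (2.373 × 10^-2)^3(7.764 x 10^-4)^2 = 8.05 × 10^-12
Q > Ksp, so Mg3(PO4)2 will precipitate.

Q = 8.05 × 10^-12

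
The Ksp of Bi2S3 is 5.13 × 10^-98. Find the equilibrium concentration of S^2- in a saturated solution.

[S^2-] = 4.10e-20 M

Bi2S3(s) ⇌ 2 Bi^3+(aq) + 3 S^2-(aq)
Ksp = [Bi^3+]^2[S^2-]^3
If s mol/L of Bi2S3 dissolves, [Bi^3+] = 2s and [S^2-] = 3s.
Ksp = (2s)^2(3s)^3 = 108s^5
Solving, s = (5.13 × 10^-98/108)^(1/5) = 1.366 × 10^-20 M
[S^2-] = 3s = 4.10 × 10^-20 M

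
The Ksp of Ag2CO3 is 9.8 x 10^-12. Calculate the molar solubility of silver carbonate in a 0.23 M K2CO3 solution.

3.3 x 10^-6 M

Ag2CO3(s) ⇌ 2 Ag^+ + CO3^2-
Ksp = [Ag^+]^2[CO3^2-]
If s mol/L dissolves here, [Ag^+] = 2s, [CO3^2-] = 0.23 + s ≈ 0.23 (Ksp is small, so little additional dissolves).
Ksp ≈ (2s)^2 × 0.23
s = 3.3 x 10^-6 M
Check: s = 3.3 × 10^-6 ≪ 0.23, so the approximation is valid.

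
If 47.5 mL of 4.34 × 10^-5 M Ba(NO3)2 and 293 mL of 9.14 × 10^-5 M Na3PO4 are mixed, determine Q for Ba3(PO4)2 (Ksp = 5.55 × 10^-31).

Total volume = 47.5 + 293 = 340.5 mL.
[Ba^2+] = 4.34 × 10^-5 × (47.5/340.5) = 6.054 × 10^-6 M
[PO4^3-] = 9.14 x 10^-5 × (293/340.5) = 7.865 x 10^-5 M
Ba3(PO4)2(s) ⇌ 3 Ba^2+ + 2 PO4^3-, so Q = [Ba^2+]^3[PO4^3-]^2
Q = (6.054 × 10^-6)^3(7.865 × 10^-5)^2 = 1.37 x 10^-24
Q > Ksp, so Ba3(PO4)2 will precipitate.

1.37e-24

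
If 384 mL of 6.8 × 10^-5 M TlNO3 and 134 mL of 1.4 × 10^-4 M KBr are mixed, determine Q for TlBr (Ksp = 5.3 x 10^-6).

1.8 x 10^-9

Total volume = 384 + 134 = 518 mL.
[Tl^+] = 6.8 × 10^-5 × (384/518) = 5.04 x 10^-5 M
[Br^-] = 1.4 × 10^-4 × (134/518) = 3.62 × 10^-5 M
TlBr(s) <=> Tl^+ + Br^-, so Q = [Tl^+][Br^-]
Q = (5.04 x 10^-5)(3.62 x 10^-5) = 1.8 × 10^-9
Q < Ksp, so no precipitate of TlBr forms.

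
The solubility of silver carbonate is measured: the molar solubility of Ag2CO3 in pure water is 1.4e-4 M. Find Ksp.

Ksp ≈ 1.1 × 10^-11

Ag2CO3(s) <=> 2 Ag^+(aq) + CO3^2-(aq)
For each mole of Ag2CO3 that dissolves: [Ag^+] = 2s, [CO3^2-] = s.
Ksp = [Ag^+]^2[CO3^2-]
So Ksp = (2s)^2 × s = 4s^3
Ksp = 4 × (1.4 x 10^-4)^3 = 1.1 × 10^-11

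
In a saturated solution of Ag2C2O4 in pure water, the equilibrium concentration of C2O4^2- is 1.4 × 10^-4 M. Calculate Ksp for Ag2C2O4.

Ag2C2O4(s) <=> 2 Ag^+(aq) + C2O4^2-(aq)
Stoichiometry gives [Ag^+] = (2/1)[C2O4^2-] = 2.80 × 10^-4 M.
Ksp = [Ag^+]^2[C2O4^2-]
Ksp = (2.80 x 10^-4)^2 × 1.4 x 10^-4 = 1.1 × 10^-11

1.1 × 10^-11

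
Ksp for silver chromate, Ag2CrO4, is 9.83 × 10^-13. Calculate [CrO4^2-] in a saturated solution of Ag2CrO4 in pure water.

[CrO4^2-] ≈ 6.26e-5 M

Ag2CrO4(s) ⇌ 2 Ag^+(aq) + CrO4^2-(aq)
Ksp = [Ag^+]^2[CrO4^2-]
With molar solubility s: [Ag^+] = 2s, [CrO4^2-] = s.
Substituting: Ksp = (2s)^2s = 4s^3
Solving, s = (9.83 × 10^-13/4)^(1/3) = 6.264 x 10^-5 M
[CrO4^2-] = s = 6.26 x 10^-5 M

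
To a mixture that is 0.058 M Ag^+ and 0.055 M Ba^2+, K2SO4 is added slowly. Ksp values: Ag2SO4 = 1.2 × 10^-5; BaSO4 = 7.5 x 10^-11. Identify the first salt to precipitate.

BaSO4

Each salt begins to precipitate when Q = Ksp, i.e. when [SO4^2-] reaches its threshold.
For Ag2SO4: 1.2 × 10^-5 = (0.058)^2 × [SO4^2-]  ⇒  [SO4^2-] = 3.6 x 10^-3 M.
For BaSO4: 7.5 x 10^-11 = 0.055 × [SO4^2-]  ⇒  [SO4^2-] = 1.4 × 10^-9 M.
The salt with the lower threshold [SO4^2-] precipitates first: BaSO4.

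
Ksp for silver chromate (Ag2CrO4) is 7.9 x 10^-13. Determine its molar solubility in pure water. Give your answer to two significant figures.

s ≈ 5.8e-5 M

Ag2CrO4(s) ⇌ 2 Ag^+(aq) + CrO4^2-(aq)
Ksp = [Ag^+]^2[CrO4^2-]
If s mol/L of Ag2CrO4 dissolves, [Ag^+] = 2s and [CrO4^2-] = s.
Ksp = (2s)^2s = 4s^3
s = (7.9 x 10^-13 / 4)^(1/3) = 5.8 × 10^-5 M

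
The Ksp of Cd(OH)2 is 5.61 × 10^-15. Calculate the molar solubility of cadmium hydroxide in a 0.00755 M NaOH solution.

Cd(OH)2(s) ⇌ Cd^2+ + 2 OH^-
Ksp = [Cd^2+][OH^-]^2
If s mol/L dissolves here, [Cd^2+] = s, [OH^-] = 0.00755 + 2s ≈ 0.00755 (common-ion effect: OH^- is already 0.00755 M).
Ksp ≈ s × (0.00755)^2
s = 9.84 × 10^-11 M
Check: 2s = 2.0 × 10^-10 ≪ 0.00755, so the approximation is valid.

s = 9.84 x 10^-11 M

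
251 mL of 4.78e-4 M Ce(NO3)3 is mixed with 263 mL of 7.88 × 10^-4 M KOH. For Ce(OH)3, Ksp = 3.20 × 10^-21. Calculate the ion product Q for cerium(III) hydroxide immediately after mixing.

1.53 × 10^-14

Total volume = 251 + 263 = 514 mL.
[Ce^3+] = 4.78 × 10^-4 × (251/514) = 2.334 × 10^-4 M
[OH^-] = 7.88 × 10^-4 × (263/514) = 4.032 × 10^-4 M
Ce(OH)3(s) <=> Ce^3+ + 3 OH^-, so Q = [Ce^3+][OH^-]^3
Q = (2.334 × 10^-4)(4.032 × 10^-4)^3 = 1.53 × 10^-14
Q > Ksp, so Ce(OH)3 will precipitate.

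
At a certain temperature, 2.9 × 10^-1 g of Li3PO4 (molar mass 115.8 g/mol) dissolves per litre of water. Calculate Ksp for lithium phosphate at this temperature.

Molar solubility s = (2.9 × 10^-1 g/L) / (115.8 g/mol) = 2.50 × 10^-3 M.
Li3PO4(s) ⇌ 3 Li^+ + PO4^3-
For each mole of Li3PO4 that dissolves: [Li^+] = 3s, [PO4^3-] = s.
Ksp = [Li^+]^3[PO4^3-]
Substituting: Ksp = (3s)^3s = 27s^4
With s = 2.50 x 10^-3: Ksp = 1.1 × 10^-9

1.1 × 10^-9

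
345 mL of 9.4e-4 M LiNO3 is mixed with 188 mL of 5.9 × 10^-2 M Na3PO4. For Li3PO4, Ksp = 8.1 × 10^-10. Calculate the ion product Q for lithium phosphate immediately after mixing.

Q ≈ 4.7e-12

Total volume = 345 + 188 = 533 mL.
[Li^+] = 9.4 x 10^-4 × (345/533) = 6.08 × 10^-4 M
[PO4^3-] = 5.9 x 10^-2 × (188/533) = 2.08 × 10^-2 M
Li3PO4(s) <=> 3 Li^+ + PO4^3-, so Q = [Li^+]^3[PO4^3-]
Q = (6.08 × 10^-4)^3(2.08 × 10^-2) = 4.7 x 10^-12
Q < Ksp, so no precipitate of Li3PO4 forms.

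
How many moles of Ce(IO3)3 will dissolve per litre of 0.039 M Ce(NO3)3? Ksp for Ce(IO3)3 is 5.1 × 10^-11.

Ce(IO3)3(s) <=> Ce^3+(aq) + 3 IO3^-(aq)
Ksp = [Ce^3+][IO3^-]^3
Let s = moles of Ce(IO3)3 that dissolve per litre. [Ce^3+] = 0.039 + s ≈ 0.039, [IO3^-] = 3s (common-ion effect: Ce^3+ is already 0.039 M).
Ksp ≈ 0.039 × (3s)^3
s = 3.6 x 10^-4 M
Check: s = 3.6 × 10^-4 ≪ 0.039, so the approximation is valid.

s = 3.6e-4 M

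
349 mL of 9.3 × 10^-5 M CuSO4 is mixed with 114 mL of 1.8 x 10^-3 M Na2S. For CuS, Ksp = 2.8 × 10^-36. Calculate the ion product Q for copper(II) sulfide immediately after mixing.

Total volume = 349 + 114 = 463 mL.
[Cu^2+] = 9.3 × 10^-5 × (349/463) = 7.01 × 10^-5 M
[S^2-] = 1.8 × 10^-3 × (114/463) = 4.43 × 10^-4 M
CuS(s) <=> Cu^2+ + S^2-, so Q = [Cu^2+][S^2-]
Q = (7.01 × 10^-5)(4.43 x 10^-4) = 3.1 × 10^-8
Q > Ksp, so CuS will precipitate.

3.1 × 10^-8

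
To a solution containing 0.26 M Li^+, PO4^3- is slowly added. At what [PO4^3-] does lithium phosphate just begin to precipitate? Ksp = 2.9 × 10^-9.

Li3PO4(s) ⇌ 3 Li^+(aq) + PO4^3-(aq)
Ksp = [Li^+]^3[PO4^3-]
Precipitation begins when Q = Ksp. With [Li^+] = 0.26 M:
2.9 × 10^-9 = (0.26)^3 × [PO4^3-]
[PO4^3-] = (2.9 × 10^-9 / 1.76 x 10^-2) = 1.6 × 10^-7 M

[PO4^3-] = 1.6 × 10^-7 M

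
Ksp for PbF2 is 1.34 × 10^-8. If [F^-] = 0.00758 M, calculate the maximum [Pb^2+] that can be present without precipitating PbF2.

2.33 × 10^-4 M

PbF2(s) ⇌ Pb^2+(aq) + 2 F^-(aq)
Ksp = [Pb^2+][F^-]^2
Precipitation begins when Q = Ksp. With [F^-] = 0.00758 M:
1.34 × 10^-8 = (0.00758)^2 × [Pb^2+]
[Pb^2+] = (1.34 × 10^-8 / 5.746 × 10^-5) = 2.33 × 10^-4 M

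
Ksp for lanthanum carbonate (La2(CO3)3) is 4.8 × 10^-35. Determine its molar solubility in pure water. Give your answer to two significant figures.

s ≈ 5.4e-8 M

La2(CO3)3(s) ⇌ 2 La^3+(aq) + 3 CO3^2-(aq)
Ksp = [La^3+]^2[CO3^2-]^3
Let s = molar solubility. Then [La^3+] = 2s and [CO3^2-] = 3s.
Ksp = (2s)^2(3s)^3 = 108s^5
s^5 = 4.8 × 10^-35 / 108, so s = 5.4 x 10^-8 M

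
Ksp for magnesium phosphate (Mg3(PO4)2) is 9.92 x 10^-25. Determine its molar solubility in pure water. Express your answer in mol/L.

Mg3(PO4)2(s) ⇌ 3 Mg^2+ + 2 PO4^3-
Ksp = [Mg^2+]^3[PO4^3-]^2
With molar solubility s: [Mg^2+] = 3s, [PO4^3-] = 2s.
Substituting: Ksp = (3s)^3(2s)^2 = 108s^5
s^5 = 9.92 x 10^-25 / 108, so s = 6.20 x 10^-6 M

s = 6.20 × 10^-6 M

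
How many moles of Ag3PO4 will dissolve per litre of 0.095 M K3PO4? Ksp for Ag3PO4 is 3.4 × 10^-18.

s ≈ 1.1 × 10^-6 M

Ag3PO4(s) ⇌ 3 Ag^+(aq) + PO4^3-(aq)
Ksp = [Ag^+]^3[PO4^3-]
Let s be the molar solubility in this solution. [Ag^+] = 3s, [PO4^3-] = 0.095 + s ≈ 0.095 (since PO4^3- from K3PO4 dominates).
Ksp ≈ (3s)^3 × 0.095
s = 1.1 × 10^-6 M
Check: s = 1.1 × 10^-6 ≪ 0.095, so the approximation is valid.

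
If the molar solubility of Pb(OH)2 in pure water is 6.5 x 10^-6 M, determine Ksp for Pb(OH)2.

Ksp = 1.1e-15

Pb(OH)2(s) ⇌ Pb^2+(aq) + 2 OH^-(aq)
With molar solubility s: [Pb^2+] = s, [OH^-] = 2s.
Ksp = [Pb^2+][OH^-]^2
Substituting: Ksp = s(2s)^2 = 4s^3
With s = 6.5 × 10^-6: Ksp = 1.1 × 10^-15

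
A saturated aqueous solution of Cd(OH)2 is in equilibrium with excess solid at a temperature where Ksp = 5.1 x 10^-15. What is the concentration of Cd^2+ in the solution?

[Cd^2+] = 1.1e-5 M

Cd(OH)2(s) <=> Cd^2+ + 2 OH^-
Ksp = [Cd^2+][OH^-]^2
For each mole of Cd(OH)2 that dissolves: [Cd^2+] = s, [OH^-] = 2s.
Ksp = s(2s)^2 = 4s^3
s = (5.1 x 10^-15 / 4)^(1/3) = 1.08 × 10^-5 M
[Cd^2+] = s = 1.1 x 10^-5 M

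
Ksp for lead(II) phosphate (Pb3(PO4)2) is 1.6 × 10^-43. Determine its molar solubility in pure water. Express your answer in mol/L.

Pb3(PO4)2(s) <=> 3 Pb^2+(aq) + 2 PO4^3-(aq)
Ksp = [Pb^2+]^3[PO4^3-]^2
For each mole of Pb3(PO4)2 that dissolves: [Pb^2+] = 3s, [PO4^3-] = 2s.
So Ksp = (3s)^3 × (2s)^2 = 108s^5
Solving, s = (1.6 × 10^-43/108)^(1/5) = 1.1 × 10^-9 M

s = 1.1 x 10^-9 M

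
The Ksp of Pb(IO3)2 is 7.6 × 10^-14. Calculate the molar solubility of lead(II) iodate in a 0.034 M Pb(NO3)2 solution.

7.5e-7 M

Pb(IO3)2(s) ⇌ Pb^2+ + 2 IO3^-
Ksp = [Pb^2+][IO3^-]^2
If s mol/L dissolves here, [Pb^2+] = 0.034 + s ≈ 0.034, [IO3^-] = 2s (Ksp is small, so little additional dissolves).
Ksp ≈ 0.034 × (2s)^2
s = 7.5 × 10^-7 M
Check: s = 7.5 × 10^-7 ≪ 0.034, so the approximation is valid.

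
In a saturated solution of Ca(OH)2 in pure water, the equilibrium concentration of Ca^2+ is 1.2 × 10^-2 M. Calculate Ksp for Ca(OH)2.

Ca(OH)2(s) <=> Ca^2+ + 2 OH^-
Stoichiometry gives [OH^-] = (2/1)[Ca^2+] = 2.40 x 10^-2 M.
Ksp = [Ca^2+][OH^-]^2
Ksp = 1.2 x 10^-2 × (2.40 × 10^-2)^2 = 6.9 x 10^-6

6.9 × 10^-6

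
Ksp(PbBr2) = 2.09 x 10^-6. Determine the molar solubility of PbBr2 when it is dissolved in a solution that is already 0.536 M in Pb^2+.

PbBr2(s) ⇌ Pb^2+(aq) + 2 Br^-(aq)
Ksp = [Pb^2+][Br^-]^2
Let s be the molar solubility in this solution. [Pb^2+] = 0.536 + s ≈ 0.536, [Br^-] = 2s (common-ion effect: Pb^2+ is already 0.536 M).
Ksp ≈ 0.536 × (2s)^2
s = 9.87 x 10^-4 M
Check: s = 9.9 x 10^-4 ≪ 0.536, so the approximation is valid.

9.87e-4 M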